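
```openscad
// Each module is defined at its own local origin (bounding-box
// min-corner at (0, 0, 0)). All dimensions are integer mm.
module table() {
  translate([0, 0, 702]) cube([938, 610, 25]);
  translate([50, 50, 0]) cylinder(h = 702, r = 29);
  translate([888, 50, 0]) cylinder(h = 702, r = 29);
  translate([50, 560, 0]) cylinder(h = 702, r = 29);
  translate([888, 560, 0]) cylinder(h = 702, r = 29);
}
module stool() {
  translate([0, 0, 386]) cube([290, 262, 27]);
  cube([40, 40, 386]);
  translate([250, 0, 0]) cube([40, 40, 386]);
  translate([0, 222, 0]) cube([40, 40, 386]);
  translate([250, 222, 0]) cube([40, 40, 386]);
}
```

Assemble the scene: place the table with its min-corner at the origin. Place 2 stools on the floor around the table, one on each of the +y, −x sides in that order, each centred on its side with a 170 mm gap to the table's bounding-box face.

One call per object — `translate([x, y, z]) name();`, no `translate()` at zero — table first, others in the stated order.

table();
translate([324, 780, 0]) stool();
translate([-460, 174, 0]) stool();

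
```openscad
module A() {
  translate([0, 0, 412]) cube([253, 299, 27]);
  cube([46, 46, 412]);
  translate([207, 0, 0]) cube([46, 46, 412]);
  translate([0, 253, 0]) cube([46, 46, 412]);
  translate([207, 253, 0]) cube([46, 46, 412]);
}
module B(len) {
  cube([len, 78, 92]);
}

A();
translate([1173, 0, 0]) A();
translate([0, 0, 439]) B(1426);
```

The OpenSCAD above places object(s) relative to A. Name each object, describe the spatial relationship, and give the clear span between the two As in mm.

Second stool starts at x = 1173; first ends at x = 253; clear span = 1173 − 253 = 920 mm.

A is a stool. B is a beam. A beam spans the tops of two stools. The clear span between the two stools is 920 mm.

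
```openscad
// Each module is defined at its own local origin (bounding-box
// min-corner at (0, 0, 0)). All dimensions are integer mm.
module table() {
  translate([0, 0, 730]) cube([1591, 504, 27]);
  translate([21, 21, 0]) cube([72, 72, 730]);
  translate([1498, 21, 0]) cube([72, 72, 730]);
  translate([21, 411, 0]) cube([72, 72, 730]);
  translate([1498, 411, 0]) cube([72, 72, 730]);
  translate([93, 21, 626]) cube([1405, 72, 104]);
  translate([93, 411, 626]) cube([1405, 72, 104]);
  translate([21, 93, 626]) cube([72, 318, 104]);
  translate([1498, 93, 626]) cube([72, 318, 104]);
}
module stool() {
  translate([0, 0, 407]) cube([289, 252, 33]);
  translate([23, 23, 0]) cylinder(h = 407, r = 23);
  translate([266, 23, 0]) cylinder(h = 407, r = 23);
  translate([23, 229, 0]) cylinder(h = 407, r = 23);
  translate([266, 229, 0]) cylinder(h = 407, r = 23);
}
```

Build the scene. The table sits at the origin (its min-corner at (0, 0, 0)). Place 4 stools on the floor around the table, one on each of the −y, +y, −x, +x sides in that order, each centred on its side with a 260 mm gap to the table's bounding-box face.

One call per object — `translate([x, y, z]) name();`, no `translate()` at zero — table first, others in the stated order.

table();
translate([651, -512, 0]) stool();
translate([651, 764, 0]) stool();
translate([-549, 126, 0]) stool();
translate([1851, 126, 0]) stool();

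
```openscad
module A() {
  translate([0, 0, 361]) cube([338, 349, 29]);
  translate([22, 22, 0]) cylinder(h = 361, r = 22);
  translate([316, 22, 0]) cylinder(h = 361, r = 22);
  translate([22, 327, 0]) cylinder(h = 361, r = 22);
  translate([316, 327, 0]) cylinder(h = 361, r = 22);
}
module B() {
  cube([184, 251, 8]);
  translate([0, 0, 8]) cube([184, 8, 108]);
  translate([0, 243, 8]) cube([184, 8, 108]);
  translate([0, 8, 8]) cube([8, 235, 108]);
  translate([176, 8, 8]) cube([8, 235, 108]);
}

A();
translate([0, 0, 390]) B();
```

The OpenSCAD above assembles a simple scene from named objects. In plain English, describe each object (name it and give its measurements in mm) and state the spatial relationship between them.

A is a simple wooden stool: a rectangular seat 338 mm (x) by 349 mm (y), 29 mm thick, top face at z = 390 mm, on four round legs, each 44 mm in diameter. The legs rest on z = 0, each leg's axis is inset half a diameter from the nearest pair of seat edges (so the leg's bounding box is flush with the corner).

B is an open-topped rectangular box: outside dimensions 184×251×116 mm, with a uniform wall and base thickness of 8 mm. The base is a full 184×251 slab on the floor; four walls sit on top of the base. The front and back walls (the −y and +y sides) span the full width; the two side walls fit between them.

The open box is on top of the stool.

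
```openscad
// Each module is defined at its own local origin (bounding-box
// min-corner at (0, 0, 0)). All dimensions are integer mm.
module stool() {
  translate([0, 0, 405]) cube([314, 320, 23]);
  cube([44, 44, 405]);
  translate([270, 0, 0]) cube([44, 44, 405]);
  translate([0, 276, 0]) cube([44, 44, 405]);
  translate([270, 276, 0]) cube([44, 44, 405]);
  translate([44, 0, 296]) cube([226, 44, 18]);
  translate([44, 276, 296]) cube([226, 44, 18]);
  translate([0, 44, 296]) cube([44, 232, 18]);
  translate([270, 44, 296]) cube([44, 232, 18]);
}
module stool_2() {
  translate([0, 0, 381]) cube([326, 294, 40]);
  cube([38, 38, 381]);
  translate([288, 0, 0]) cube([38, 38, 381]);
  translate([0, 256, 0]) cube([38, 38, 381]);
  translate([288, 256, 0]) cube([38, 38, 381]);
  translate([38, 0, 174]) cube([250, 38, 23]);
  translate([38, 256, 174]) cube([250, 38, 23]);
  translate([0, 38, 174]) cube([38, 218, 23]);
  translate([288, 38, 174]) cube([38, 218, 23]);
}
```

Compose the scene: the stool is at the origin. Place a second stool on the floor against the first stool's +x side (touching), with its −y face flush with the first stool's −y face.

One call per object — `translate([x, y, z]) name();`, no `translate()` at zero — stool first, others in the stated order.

stool();
translate([314, 0, 0]) stool_2();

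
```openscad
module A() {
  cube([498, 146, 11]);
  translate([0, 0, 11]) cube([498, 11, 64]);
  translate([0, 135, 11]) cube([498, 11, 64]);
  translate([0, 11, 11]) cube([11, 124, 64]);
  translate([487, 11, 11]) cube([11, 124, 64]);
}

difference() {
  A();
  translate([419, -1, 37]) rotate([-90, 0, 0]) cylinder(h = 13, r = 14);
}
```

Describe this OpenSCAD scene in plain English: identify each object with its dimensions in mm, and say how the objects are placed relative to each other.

A is an open-topped rectangular box: outside dimensions 498×146×75 mm, with a uniform wall and base thickness of 11 mm. The base is a full 498×146 slab on the floor; four walls sit on top of the base. The front and back walls (the −y and +y sides) span the full width; the two side walls fit between them.

The open box has a circular hole of radius 14 mm through its front wall, centred at (x = 419, z = 37).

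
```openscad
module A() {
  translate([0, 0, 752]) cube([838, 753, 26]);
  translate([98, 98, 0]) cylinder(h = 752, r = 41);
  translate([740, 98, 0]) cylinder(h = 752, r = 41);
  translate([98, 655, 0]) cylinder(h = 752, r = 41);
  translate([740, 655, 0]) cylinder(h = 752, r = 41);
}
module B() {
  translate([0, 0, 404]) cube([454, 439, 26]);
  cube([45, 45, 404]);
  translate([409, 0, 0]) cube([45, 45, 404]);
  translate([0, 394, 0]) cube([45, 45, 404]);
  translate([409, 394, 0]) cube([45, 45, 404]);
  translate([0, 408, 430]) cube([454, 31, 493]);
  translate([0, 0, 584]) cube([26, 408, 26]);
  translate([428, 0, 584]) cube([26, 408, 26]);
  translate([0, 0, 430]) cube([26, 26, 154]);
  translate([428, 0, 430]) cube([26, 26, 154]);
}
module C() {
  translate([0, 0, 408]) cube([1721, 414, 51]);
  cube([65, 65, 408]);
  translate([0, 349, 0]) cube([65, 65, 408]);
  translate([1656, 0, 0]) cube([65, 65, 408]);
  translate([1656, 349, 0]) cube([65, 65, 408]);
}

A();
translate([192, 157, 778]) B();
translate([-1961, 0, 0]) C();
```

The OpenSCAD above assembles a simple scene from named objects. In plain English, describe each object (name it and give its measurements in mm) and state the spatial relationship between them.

A is a table: top 838 mm (x) × 753 mm (y), 26 mm thick, upper face at z = 778 mm, on four round legs of 82 mm diameter, each leg's bounding box inset 57 mm from the nearest pair of top edges, running from z = 0 to the bottom of the top.

B is a chair. The seat is a 454×439×26 mm slab with its top at z = 430 mm, on four 45×45 mm corner legs (flush with the seat edges, standing on z = 0). A flat backrest 31 mm thick, 493 mm tall, spans the full seat width and rises from the seat top along its +y edge, rear face flush with the rear of the seat. Two armrests of 26×26 mm section run along each side from the seat's front edge to the front of the backrest, top faces 180 mm above the seat top and outer faces flush with the seat's x-edges; a 26×26 mm post under the front of each armrest stands on the seat at the front corner.

C is a bench: a 1721×414 mm seat slab, 51 mm thick, top at z = 459 mm, on four 65×65 mm square legs flush with the seat corners and standing on z = 0.

The chair is on top of the table, centred. The bench is on the floor beside the table on its −x side.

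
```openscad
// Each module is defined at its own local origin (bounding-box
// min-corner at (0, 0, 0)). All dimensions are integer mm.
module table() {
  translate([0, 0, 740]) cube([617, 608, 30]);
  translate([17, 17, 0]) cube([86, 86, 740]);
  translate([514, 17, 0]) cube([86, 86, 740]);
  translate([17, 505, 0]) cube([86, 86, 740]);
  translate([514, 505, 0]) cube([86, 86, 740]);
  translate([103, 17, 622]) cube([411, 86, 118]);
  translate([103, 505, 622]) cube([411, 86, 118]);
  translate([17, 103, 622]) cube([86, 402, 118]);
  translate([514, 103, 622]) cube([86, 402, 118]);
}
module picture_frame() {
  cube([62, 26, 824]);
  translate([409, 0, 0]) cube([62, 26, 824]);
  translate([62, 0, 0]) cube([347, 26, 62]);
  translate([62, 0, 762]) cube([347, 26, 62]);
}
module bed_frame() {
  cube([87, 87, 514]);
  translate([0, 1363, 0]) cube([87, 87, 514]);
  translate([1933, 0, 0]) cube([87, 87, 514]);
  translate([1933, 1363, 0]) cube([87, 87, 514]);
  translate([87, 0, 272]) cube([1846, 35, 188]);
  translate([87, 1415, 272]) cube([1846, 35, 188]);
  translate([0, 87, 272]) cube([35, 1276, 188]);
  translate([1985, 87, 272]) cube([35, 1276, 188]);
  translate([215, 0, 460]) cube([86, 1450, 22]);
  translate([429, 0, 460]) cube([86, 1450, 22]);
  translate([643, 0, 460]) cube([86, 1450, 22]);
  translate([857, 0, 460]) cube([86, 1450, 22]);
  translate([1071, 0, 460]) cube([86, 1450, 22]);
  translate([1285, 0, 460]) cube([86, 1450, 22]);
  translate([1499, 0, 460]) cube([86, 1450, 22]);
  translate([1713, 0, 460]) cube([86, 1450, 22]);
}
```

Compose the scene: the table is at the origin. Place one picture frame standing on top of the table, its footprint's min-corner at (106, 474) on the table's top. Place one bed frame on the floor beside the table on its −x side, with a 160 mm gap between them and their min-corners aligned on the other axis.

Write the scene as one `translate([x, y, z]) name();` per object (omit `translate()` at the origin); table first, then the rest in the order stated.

table();
translate([106, 474, 770]) picture_frame();
translate([-2180, 0, 0]) bed_frame();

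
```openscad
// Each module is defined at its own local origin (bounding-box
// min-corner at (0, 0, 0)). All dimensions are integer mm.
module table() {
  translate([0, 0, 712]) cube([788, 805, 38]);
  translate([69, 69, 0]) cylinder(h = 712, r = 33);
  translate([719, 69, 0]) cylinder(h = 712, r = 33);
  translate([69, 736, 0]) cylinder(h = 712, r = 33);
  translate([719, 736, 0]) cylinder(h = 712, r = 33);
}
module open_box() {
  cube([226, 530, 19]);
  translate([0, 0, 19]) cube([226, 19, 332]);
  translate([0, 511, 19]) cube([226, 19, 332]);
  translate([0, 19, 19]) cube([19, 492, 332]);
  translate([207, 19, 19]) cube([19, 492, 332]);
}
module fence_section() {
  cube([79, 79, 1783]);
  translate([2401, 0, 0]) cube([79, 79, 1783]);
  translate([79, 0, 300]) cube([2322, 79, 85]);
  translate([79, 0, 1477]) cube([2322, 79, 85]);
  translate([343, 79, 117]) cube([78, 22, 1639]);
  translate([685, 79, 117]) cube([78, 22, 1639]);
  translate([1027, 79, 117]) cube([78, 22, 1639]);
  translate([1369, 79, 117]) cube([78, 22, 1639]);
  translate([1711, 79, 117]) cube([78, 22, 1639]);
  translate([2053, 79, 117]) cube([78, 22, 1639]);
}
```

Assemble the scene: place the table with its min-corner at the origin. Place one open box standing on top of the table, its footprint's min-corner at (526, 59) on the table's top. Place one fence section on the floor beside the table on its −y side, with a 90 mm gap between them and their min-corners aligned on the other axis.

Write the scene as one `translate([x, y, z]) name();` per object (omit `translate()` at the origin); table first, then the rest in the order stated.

table();
translate([526, 59, 750]) open_box();
translate([0, -191, 0]) fence_section();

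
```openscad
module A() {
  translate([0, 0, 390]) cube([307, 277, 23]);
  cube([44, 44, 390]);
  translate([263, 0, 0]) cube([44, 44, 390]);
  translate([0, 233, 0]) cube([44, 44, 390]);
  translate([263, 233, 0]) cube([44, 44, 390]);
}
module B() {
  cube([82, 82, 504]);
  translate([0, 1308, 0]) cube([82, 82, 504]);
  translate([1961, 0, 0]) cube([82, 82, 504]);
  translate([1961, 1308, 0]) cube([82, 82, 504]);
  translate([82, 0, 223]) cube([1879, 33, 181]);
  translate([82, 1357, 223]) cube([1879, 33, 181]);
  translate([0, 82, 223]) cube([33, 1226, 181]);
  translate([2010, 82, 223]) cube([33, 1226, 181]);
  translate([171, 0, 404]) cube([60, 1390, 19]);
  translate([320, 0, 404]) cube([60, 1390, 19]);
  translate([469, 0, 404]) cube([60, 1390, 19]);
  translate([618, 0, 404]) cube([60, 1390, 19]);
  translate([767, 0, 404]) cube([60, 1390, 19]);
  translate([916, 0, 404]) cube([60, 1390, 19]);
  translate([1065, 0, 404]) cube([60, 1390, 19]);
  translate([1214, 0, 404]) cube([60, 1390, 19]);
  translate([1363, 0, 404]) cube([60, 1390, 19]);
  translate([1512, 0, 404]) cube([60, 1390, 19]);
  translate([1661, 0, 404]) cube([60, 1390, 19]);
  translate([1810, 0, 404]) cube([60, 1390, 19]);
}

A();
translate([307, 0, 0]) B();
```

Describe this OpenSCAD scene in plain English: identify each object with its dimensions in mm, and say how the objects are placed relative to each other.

A is a four-legged stool. The seat is 307×277 mm, 23 mm thick, top at z = 413 mm. It stands on four square legs, each 44×44 mm in cross-section, from z = 0 to the seat underside, each flush with a corner of the seat.

B is a bed frame 2043 mm long (x) by 1390 mm wide (y). Four 82×82 mm corner posts, 504 mm tall, at the corners of the footprint. Four rails of 33 mm thickness and 181 mm height run between adjacent posts with their undersides at z = 223 mm, their outer faces flush with the outside of the frame (the two x-running rails run between the posts' inner faces; the two y-running rails run between the posts' inner faces). 12 slats, each 60 mm wide (x) and 19 mm thick, lie across the top of the two x-running rails, running the full 1390 mm width of the frame in y; the slats are evenly spaced along x between the inner faces of the end posts with equal gaps (rounded down to the nearest mm) at the −x end and between each pair — any rounding remainder accumulates at the +x end.

The bed frame is against the stool's +x side, with their −y faces flush.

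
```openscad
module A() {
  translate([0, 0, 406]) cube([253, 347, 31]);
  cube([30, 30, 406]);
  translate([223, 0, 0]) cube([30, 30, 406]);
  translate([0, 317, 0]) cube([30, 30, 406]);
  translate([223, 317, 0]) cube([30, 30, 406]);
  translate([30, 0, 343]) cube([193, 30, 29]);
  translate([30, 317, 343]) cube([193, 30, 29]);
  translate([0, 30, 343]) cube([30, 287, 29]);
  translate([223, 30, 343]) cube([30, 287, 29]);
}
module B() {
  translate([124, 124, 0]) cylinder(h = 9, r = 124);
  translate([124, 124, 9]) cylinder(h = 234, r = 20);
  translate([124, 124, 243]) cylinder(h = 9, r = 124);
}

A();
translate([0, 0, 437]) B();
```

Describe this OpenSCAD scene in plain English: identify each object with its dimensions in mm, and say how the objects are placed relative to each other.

A is a simple wooden stool: a rectangular seat 253 mm (x) by 347 mm (y), 31 mm thick, top face at z = 437 mm, on four square legs, each 30×30 mm in cross-section. The legs rest on z = 0, each flush with a corner of the seat. Four stretchers, 30 mm wide and 29 mm tall, connect adjacent legs with their undersides at z = 343 mm, each running between the inner faces of the legs it joins and aligned with the legs' outer faces on the other axis.

B is a spool: two coaxial disc flanges of radius 124 mm and thickness 9 mm, joined by a core cylinder of radius 20 mm and height 234 mm. The lower flange rests on z = 0 and the three cylinders share a vertical axis.

The spool is on top of the stool.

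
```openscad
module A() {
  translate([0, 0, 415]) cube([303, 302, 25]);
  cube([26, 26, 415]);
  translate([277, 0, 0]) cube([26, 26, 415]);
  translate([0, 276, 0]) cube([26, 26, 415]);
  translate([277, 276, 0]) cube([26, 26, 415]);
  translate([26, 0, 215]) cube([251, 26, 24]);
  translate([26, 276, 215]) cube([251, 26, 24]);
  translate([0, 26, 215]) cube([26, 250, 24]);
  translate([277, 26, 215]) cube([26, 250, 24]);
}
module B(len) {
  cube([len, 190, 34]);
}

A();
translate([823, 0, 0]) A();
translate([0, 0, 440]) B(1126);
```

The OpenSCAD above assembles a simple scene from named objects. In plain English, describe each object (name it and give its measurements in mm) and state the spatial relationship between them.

A is a simple wooden stool: a rectangular seat 303 mm (x) by 302 mm (y), 25 mm thick, top face at z = 440 mm, on four square legs, each 26×26 mm in cross-section. The legs rest on z = 0, each flush with a corner of the seat. Four stretchers, 26 mm wide and 24 mm tall, connect adjacent legs with their undersides at z = 215 mm, each running between the inner faces of the legs it joins and aligned with the legs' outer faces on the other axis.

B is a rectangular beam 1126 mm long (x), 190 mm deep (y), 34 mm thick (z).

The beam spans the tops of two stools placed 520 mm apart, resting at z = 440 mm.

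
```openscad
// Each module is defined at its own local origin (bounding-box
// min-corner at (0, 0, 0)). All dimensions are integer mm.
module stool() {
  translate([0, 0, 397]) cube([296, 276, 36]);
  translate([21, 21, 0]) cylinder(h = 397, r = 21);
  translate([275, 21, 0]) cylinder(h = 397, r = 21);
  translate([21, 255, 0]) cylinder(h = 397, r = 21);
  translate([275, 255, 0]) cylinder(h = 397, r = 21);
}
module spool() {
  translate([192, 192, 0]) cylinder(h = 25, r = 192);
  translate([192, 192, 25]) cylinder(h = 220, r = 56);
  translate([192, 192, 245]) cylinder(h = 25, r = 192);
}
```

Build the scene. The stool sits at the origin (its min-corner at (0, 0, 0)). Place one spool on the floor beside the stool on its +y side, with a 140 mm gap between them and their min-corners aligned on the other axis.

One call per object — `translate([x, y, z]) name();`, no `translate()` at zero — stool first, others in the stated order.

stool();
translate([0, 416, 0]) spool();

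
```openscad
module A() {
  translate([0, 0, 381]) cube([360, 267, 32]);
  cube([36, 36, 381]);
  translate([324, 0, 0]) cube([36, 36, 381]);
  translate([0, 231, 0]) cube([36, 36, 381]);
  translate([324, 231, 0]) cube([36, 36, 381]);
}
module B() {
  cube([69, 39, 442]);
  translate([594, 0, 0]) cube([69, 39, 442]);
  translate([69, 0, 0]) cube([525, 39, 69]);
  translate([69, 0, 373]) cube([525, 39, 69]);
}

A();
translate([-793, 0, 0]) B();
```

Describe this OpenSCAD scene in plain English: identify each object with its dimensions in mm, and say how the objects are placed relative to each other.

A is a simple wooden stool: a rectangular seat 360 mm (x) by 267 mm (y), 32 mm thick, top face at z = 413 mm, on four square legs, each 36×36 mm in cross-section. The legs rest on z = 0, each flush with a corner of the seat.

B is a picture frame with a 525×304 mm rectangular opening (x by z) and a uniform 69 mm border on every side. Frame depth is 39 mm along y. It is built from two vertical stiles running the full outside height and two horizontal rails spanning the gap between the stiles.

The picture frame is on the floor beside the stool on its −x side.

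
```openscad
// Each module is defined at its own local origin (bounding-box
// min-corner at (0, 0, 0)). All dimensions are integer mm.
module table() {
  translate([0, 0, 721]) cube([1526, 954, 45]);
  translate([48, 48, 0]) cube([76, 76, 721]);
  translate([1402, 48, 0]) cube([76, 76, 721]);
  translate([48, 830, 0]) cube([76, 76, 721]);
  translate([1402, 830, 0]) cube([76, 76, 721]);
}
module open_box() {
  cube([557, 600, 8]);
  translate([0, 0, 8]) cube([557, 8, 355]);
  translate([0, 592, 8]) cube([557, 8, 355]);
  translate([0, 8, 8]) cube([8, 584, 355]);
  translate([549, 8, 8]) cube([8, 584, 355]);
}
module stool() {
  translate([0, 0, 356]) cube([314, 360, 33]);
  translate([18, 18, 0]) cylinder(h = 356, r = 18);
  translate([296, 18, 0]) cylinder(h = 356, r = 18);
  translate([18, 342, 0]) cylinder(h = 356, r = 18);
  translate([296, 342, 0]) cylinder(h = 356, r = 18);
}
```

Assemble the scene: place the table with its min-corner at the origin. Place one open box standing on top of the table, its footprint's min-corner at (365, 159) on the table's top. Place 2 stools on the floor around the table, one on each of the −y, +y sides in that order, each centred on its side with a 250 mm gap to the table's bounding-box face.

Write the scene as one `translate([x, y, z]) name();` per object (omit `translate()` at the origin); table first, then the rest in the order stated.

table();
translate([365, 159, 766]) open_box();
translate([606, -610, 0]) stool();
translate([606, 1204, 0]) stool();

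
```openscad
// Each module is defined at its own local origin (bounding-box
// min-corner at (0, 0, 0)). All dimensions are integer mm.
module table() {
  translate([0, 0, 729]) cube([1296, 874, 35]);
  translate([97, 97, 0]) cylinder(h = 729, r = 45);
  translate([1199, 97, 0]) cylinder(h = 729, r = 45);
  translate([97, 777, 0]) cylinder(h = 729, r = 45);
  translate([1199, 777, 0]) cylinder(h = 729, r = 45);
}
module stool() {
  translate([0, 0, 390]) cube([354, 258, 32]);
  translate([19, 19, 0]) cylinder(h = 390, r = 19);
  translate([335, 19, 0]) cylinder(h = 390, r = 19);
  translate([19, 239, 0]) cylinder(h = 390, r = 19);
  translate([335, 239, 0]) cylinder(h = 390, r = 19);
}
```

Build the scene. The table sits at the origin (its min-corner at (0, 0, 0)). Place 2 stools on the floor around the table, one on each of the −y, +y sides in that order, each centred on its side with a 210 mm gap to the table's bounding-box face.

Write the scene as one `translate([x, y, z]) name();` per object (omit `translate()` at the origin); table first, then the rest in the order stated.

table();
translate([471, -468, 0]) stool();
translate([471, 1084, 0]) stool();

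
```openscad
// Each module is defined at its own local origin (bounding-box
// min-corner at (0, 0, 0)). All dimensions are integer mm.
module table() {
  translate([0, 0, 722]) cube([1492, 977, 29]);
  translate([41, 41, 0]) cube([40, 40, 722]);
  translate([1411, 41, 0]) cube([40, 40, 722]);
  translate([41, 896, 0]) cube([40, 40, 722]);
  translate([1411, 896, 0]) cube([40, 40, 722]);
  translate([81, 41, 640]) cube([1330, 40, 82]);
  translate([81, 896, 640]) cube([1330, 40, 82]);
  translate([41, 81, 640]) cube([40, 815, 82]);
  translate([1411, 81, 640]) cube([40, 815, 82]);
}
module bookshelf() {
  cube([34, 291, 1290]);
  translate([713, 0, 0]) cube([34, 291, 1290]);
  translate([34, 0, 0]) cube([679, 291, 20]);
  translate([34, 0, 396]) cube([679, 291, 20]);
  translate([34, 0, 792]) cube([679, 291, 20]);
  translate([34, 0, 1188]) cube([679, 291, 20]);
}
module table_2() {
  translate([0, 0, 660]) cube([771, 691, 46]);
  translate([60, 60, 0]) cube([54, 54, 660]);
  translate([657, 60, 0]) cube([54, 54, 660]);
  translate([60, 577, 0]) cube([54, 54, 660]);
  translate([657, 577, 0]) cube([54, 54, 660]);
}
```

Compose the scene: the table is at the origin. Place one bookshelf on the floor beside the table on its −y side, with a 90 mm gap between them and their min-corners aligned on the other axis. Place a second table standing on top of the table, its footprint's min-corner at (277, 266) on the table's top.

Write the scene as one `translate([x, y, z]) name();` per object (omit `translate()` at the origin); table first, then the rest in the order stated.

table();
translate([0, -381, 0]) bookshelf();
translate([277, 266, 751]) table_2();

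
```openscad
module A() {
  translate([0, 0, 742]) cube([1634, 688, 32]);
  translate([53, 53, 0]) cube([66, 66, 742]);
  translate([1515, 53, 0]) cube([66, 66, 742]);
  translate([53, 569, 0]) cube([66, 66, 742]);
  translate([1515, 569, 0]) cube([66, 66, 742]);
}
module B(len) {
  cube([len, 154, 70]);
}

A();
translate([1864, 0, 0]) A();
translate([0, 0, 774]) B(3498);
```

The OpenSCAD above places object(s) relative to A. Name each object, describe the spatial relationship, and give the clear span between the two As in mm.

Second table starts at x = 1864; first ends at x = 1634; clear span = 1864 − 1634 = 230 mm.

A is a table. B is a beam. A beam spans the tops of two tables. The clear span between the two tables is 230 mm.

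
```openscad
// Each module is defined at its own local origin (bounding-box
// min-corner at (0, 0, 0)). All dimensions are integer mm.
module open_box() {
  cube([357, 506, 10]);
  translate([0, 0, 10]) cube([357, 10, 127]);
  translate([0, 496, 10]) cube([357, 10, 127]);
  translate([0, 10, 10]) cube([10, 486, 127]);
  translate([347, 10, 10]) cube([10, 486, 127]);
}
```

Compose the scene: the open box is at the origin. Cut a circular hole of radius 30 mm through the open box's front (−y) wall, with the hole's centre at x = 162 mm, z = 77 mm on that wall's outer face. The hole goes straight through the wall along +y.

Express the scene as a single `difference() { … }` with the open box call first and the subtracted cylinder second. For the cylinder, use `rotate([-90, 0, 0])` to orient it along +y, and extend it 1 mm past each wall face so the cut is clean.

difference() {
  open_box();
  translate([162, -1, 77]) rotate([-90, 0, 0]) cylinder(h = 12, r = 30);
}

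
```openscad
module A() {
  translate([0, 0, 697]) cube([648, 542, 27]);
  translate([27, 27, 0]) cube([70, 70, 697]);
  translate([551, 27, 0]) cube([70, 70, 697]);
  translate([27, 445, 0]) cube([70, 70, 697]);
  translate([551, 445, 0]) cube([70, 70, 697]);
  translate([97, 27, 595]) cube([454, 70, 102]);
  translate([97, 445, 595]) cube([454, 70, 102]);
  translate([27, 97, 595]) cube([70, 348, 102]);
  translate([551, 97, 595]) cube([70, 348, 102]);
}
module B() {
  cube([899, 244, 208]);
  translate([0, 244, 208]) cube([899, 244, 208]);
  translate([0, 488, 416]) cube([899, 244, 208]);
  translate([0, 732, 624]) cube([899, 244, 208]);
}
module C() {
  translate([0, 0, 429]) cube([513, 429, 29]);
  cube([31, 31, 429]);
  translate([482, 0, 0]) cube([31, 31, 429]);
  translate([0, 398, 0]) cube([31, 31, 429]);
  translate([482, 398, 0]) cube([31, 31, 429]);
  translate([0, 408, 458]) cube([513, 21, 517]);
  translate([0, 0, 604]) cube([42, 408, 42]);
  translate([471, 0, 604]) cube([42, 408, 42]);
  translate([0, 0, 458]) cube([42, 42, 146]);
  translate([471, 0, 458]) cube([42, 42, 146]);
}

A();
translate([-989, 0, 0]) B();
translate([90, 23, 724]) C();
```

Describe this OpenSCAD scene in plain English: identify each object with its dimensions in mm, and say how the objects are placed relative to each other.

A is a table with a 648×542 mm rectangular top, 27 mm thick, top surface at z = 724 mm, supported by four 70×70 mm square legs, each inset 27 mm from the nearest pair of top edges, running from the floor. Four apron rails, 70 mm thick and 102 mm tall, run between adjacent legs with their top edges flush with the underside of the top and their outer faces flush with the legs' outer faces.

B is a run of 4 identical solid stair steps. Each tread is 899×244 mm and each step block is 208 mm high. Step 1 rests on the floor; step k is offset from step 1 by (k−1)×244 mm in y and (k−1)×208 mm in z.

C is a chair: 513×429 mm seat, 29 mm thick, top at z = 458 mm, on four 31 mm square corner legs flush with the seat edges. A 21 mm thick backrest slab spans the full seat width, extending 517 mm above the seat top, its back face flush with the seat's +y edge. Two armrests of 42×42 mm section run along each side from the seat's front edge to the front of the backrest, top faces 188 mm above the seat top and outer faces flush with the seat's x-edges; a 42×42 mm post under the front of each armrest stands on the seat at the front corner.

The staircase is on the floor beside the table on its −x side. The chair is on top of the table.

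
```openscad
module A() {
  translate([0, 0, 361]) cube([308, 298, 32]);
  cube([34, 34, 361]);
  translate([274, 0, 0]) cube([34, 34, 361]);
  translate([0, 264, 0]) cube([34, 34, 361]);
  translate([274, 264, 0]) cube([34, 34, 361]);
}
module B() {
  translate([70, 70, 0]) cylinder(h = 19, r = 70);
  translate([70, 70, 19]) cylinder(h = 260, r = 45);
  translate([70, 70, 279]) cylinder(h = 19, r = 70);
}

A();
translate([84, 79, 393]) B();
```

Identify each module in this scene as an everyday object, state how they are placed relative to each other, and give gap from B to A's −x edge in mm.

The spool's min-x is at 84; the stool's min-x is 0; gap = 84 mm.

A is a stool. B is a spool. The spool is on top of the stool, centred. The gap from the spool to the stool's −x edge is 84 mm.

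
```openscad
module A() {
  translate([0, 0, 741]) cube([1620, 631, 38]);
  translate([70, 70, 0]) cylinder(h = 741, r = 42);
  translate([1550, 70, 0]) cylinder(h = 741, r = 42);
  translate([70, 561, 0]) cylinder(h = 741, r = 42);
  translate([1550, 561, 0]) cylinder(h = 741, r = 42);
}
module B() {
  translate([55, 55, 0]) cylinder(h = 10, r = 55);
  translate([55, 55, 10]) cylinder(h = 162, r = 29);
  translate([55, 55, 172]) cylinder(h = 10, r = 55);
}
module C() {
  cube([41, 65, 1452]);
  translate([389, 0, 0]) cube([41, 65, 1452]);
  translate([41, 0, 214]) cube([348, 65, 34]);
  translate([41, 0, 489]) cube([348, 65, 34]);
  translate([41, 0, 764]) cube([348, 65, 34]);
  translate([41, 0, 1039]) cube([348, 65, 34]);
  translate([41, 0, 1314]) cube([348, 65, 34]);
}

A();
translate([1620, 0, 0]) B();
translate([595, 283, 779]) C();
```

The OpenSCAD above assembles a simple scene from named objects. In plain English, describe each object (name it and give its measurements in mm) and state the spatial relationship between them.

A is a rectangular dining table. The top is 1620×631×38 mm with its upper surface at z = 779 mm. It stands on four round legs of 84 mm diameter, each leg's bounding box inset 28 mm from the nearest pair of top edges, running from the floor to the underside of the top.

B is a spool: two coaxial disc flanges of radius 55 mm and thickness 10 mm, joined by a core cylinder of radius 29 mm and height 162 mm. The lower flange rests on z = 0 and the three cylinders share a vertical axis.

C is a wooden ladder with two side rails of 41×65 mm section and 1452 mm height, set 430 mm apart overall. Between them run 5 rectangular rungs (65 mm deep, 34 mm thick), front faces flush with the rails' −y face. The bottom of the first rung is 214 mm above the floor and each subsequent rung is 275 mm higher than the one below.

The spool is against the table's +x side, with their −y faces flush. The ladder is on top of the table, centred.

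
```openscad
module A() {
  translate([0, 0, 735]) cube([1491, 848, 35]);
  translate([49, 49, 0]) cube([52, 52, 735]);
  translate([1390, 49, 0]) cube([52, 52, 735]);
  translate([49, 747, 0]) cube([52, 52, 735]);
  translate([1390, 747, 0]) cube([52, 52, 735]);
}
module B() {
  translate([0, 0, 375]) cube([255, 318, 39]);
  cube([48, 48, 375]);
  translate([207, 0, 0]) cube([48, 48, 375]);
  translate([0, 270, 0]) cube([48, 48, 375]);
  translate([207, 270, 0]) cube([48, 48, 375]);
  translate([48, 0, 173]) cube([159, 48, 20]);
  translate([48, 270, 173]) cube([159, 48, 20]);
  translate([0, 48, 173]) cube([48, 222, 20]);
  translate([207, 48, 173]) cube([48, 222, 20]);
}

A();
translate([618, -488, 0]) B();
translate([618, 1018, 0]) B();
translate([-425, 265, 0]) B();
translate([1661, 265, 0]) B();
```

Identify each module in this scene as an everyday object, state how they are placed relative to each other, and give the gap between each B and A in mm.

Each stool's nearest face is 170 mm from the table's bounding box.

A is a table. B is a stool. Four stools sit around the table at the −y, +y, −x, +x sides. The gap between each stool and the table is 170 mm.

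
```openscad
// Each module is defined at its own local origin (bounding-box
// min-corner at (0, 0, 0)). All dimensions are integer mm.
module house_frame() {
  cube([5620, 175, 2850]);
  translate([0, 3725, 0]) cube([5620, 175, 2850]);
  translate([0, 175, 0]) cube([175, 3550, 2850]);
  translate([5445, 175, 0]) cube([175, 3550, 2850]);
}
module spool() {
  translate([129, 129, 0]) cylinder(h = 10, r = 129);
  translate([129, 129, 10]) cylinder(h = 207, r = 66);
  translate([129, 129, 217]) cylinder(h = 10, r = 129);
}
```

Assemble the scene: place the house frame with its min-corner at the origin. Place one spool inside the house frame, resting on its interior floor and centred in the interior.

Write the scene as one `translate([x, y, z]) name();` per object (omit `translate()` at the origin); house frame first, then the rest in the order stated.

house_frame();
translate([2681, 1821, 0]) spool();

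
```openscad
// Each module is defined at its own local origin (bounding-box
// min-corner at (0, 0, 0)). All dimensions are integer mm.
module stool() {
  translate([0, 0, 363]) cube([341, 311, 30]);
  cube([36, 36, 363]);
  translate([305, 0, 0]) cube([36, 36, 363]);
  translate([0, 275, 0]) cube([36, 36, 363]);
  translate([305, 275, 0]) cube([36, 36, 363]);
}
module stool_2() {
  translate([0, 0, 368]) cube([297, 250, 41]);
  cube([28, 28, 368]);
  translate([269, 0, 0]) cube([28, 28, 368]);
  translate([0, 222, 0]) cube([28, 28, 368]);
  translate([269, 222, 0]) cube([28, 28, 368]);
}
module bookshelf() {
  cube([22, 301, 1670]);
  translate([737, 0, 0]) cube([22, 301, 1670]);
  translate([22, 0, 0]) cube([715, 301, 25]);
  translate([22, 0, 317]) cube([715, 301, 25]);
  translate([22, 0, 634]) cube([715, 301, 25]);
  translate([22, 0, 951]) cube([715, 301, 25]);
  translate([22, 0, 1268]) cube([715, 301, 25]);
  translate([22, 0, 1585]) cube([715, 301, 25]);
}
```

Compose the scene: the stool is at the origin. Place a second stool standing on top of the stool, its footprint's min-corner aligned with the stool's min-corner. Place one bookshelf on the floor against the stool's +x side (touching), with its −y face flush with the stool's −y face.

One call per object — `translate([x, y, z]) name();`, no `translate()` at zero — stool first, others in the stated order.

stool();
translate([0, 0, 393]) stool_2();
translate([341, 0, 0]) bookshelf();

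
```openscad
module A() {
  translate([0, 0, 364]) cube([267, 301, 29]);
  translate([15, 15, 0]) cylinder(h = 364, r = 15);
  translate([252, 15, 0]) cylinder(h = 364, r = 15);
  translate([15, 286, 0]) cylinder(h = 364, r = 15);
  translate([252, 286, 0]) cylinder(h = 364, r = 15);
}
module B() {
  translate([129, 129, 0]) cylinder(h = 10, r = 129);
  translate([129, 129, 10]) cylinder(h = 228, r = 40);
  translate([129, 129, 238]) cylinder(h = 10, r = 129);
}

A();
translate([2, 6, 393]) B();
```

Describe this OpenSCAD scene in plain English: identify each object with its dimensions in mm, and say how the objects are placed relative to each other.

A is a four-legged stool. The seat is a 267×301×29 mm slab whose top surface is at z = 393 mm; four round legs, each 30 mm in diameter, run from the floor (z = 0) to the underside of the seat, each leg's axis is inset half a diameter from the nearest pair of seat edges (so the leg's bounding box is flush with the corner).

B is a spool: two coaxial disc flanges of radius 129 mm and thickness 10 mm, joined by a core cylinder of radius 40 mm and height 228 mm. The lower flange rests on z = 0 and the three cylinders share a vertical axis.

The spool is on top of the stool.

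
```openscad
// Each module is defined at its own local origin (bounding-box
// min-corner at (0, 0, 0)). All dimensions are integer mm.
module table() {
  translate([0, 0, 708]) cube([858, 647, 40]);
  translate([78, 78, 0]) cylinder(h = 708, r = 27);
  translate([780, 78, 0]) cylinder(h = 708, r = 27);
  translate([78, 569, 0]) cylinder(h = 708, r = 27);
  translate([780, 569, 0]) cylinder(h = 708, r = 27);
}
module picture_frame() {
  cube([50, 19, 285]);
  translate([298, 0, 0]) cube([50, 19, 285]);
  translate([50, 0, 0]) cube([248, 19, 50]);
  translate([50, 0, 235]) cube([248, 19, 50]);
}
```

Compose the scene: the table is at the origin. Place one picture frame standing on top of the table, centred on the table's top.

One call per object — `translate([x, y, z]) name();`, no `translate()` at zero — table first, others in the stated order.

table();
translate([255, 314, 748]) picture_frame();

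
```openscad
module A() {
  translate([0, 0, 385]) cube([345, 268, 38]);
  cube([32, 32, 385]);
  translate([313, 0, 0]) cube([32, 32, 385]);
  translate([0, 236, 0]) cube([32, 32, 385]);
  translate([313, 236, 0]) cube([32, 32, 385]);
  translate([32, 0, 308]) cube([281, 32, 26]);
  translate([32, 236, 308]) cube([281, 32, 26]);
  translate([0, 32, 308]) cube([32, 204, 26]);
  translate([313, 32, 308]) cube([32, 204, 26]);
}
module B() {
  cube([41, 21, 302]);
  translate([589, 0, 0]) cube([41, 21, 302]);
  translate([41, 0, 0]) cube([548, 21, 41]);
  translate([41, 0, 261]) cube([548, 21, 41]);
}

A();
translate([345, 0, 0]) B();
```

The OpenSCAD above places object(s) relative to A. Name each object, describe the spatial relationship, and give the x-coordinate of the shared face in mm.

The stool's +x face and the picture frame's −x face are both at x = 345 mm.

A is a stool. B is a picture frame. The picture frame is against the stool's +x side, with their −y faces flush. The x-coordinate of the shared face is 345 mm.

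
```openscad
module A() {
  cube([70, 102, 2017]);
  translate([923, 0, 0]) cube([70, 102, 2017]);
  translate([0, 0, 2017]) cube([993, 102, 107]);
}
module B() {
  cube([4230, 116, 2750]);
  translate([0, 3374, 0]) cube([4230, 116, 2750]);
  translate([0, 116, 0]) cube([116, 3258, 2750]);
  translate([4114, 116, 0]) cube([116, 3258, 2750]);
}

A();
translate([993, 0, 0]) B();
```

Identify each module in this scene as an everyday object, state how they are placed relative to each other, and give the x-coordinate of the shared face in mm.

The door frame's +x face and the house frame's −x face are both at x = 993 mm.

A is a door frame. B is a house frame. The house frame is against the door frame's +x side, with their −y faces flush. The x-coordinate of the shared face is 993 mm.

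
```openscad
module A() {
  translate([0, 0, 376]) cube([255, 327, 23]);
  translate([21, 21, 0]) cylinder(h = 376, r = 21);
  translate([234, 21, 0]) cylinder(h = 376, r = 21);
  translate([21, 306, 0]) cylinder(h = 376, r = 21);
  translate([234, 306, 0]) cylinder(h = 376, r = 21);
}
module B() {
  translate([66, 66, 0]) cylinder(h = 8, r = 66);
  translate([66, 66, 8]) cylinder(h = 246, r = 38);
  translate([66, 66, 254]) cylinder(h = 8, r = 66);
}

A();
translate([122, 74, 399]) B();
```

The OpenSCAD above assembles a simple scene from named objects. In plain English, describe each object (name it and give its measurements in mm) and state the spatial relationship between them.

A is a simple wooden stool: a rectangular seat 255 mm (x) by 327 mm (y), 23 mm thick, top face at z = 399 mm, on four round legs, each 42 mm in diameter. The legs rest on z = 0, each leg's axis is inset half a diameter from the nearest pair of seat edges (so the leg's bounding box is flush with the corner).

B is a spool: two coaxial disc flanges of radius 66 mm and thickness 8 mm, joined by a core cylinder of radius 38 mm and height 246 mm. The lower flange rests on z = 0 and the three cylinders share a vertical axis.

The spool is on top of the stool.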